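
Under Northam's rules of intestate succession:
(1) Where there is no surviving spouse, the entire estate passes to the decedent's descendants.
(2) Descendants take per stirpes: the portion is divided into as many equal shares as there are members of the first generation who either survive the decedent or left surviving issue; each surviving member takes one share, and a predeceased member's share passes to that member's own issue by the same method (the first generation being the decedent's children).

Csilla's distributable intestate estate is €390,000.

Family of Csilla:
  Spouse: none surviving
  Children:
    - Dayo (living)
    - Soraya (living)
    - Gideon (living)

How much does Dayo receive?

The entire €390,000 passes to the descendants.
That amount (€390,000) is divided into 3 shares of €130,000: Dayo, Soraya, and Gideon each take €130,000.

Dayo receives €130,000.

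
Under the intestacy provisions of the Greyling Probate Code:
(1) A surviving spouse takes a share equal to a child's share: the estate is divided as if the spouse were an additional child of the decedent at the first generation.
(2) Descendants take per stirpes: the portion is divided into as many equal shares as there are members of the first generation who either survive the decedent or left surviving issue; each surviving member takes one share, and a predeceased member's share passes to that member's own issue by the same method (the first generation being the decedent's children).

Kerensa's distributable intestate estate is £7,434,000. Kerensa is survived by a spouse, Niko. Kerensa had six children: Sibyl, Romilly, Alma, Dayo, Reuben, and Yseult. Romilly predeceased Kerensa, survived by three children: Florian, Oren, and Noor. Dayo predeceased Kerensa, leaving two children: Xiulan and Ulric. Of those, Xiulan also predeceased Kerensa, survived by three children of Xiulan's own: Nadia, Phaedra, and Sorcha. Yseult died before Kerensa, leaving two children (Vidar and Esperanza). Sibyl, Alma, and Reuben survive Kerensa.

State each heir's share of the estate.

The spouse counts as an additional share at the children's level, so there are 7 primary shares of £1,062,000. Niko takes one such share (£1,062,000).
The children's combined portion (£6,372,000) is divided into 6 shares of £1,062,000: Sibyl, Alma, and Reuben each take £1,062,000; Romilly's £1,062,000 share passes to Romilly's issue; Dayo's £1,062,000 share passes to Dayo's issue; Yseult's £1,062,000 share passes to Yseult's issue.
Romilly's share (£1,062,000) is divided into 3 shares of £354,000: Florian, Oren, and Noor each take £354,000.
Dayo's share (£1,062,000) is divided into 2 shares of £531,000: Ulric takes £531,000; Xiulan's £531,000 share passes to Xiulan's issue.
Xiulan's share (£531,000) is divided into 3 shares of £177,000: Nadia, Phaedra, and Sorcha each take £177,000.
Yseult's share (£1,062,000) is divided into 2 shares of £531,000: Vidar and Esperanza each take £531,000.

Niko: £1,062,000; Sibyl: £1,062,000; Florian: £354,000; Oren: £354,000; Noor: £354,000; Alma: £1,062,000; Nadia: £177,000; Phaedra: £177,000; Sorcha: £177,000; Ulric: £531,000; Reuben: £1,062,000; Vidar: £531,000; Esperanza: £531,000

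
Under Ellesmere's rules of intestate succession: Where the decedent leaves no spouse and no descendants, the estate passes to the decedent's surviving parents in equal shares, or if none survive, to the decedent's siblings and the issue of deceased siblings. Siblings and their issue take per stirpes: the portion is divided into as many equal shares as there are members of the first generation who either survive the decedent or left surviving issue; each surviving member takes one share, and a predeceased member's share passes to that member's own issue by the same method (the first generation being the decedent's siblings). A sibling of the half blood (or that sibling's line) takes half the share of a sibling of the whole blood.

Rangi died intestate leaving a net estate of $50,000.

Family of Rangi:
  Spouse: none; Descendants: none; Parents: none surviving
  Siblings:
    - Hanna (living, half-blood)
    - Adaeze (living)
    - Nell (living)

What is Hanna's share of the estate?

Hanna receives $10,000.

The entire $50,000 passes to the siblings and their issue.
Counting each half-blood sibling's line as half a unit, there are 5/2 units in $50,000, so one unit is $20,000. Whole-blood lines (Adaeze and Nell) take $20,000 each; half-blood lines (Hanna) take $10,000 each.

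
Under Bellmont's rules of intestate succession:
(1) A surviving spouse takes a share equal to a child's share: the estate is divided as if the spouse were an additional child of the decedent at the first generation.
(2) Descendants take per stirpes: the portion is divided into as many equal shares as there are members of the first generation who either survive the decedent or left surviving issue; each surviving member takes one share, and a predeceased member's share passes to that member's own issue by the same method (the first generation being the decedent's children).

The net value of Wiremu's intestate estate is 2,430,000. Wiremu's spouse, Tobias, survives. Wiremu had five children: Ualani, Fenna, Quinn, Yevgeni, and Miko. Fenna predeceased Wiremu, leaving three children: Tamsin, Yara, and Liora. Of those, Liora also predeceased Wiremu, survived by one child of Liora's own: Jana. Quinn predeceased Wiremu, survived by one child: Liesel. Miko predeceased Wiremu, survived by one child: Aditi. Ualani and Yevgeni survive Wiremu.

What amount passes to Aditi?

Aditi receives 405,000.

The spouse counts as an additional share at the children's level, so there are 6 primary shares of 405,000. Tobias takes one such share (405,000).
The children's combined portion (2,025,000) is divided into 5 shares of 405,000: Ualani and Yevgeni each take 405,000; Fenna's 405,000 share passes to Fenna's issue; Quinn's 405,000 share passes to Quinn's issue; Miko's 405,000 share passes to Miko's issue.
Fenna's share (405,000) is divided into 3 shares of 135,000: Tamsin and Yara each take 135,000; Liora's 135,000 share passes to Liora's issue.
Liora's share (135,000) passes entirely to Jana.
Quinn's share (405,000) passes entirely to Liesel.
Miko's share (405,000) passes entirely to Aditi.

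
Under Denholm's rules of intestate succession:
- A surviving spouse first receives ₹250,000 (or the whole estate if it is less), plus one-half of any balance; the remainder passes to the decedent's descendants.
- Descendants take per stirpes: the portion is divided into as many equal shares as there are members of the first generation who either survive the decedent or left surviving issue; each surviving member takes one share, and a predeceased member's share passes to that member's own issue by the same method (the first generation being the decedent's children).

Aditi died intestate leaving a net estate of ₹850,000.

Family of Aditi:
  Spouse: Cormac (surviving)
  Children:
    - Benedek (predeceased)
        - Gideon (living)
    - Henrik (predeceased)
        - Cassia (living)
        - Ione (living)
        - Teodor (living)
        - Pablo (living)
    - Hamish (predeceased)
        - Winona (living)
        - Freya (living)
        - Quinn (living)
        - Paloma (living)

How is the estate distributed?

Cormac first takes ₹250,000, leaving a balance of ₹600,000. Cormac then takes one-half of the balance (₹300,000), for a total of ₹550,000. The remaining ₹300,000 passes to the descendants.
The descendants' portion (₹300,000) is divided into 3 shares of ₹100,000: Benedek's ₹100,000 share passes to Benedek's issue; Henrik's ₹100,000 share passes to Henrik's issue; Hamish's ₹100,000 share passes to Hamish's issue.
Benedek's share (₹100,000) passes entirely to Gideon.
Henrik's share (₹100,000) is divided into 4 shares of ₹25,000: Cassia, Ione, Teodor, and Pablo each take ₹25,000.
Hamish's share (₹100,000) is divided into 4 shares of ₹25,000: Winona, Freya, Quinn, and Paloma each take ₹25,000.

Cormac: ₹550,000; Gideon: ₹100,000; Cassia: ₹25,000; Ione: ₹25,000; Teodor: ₹25,000; Pablo: ₹25,000; Winona: ₹25,000; Freya: ₹25,000; Quinn: ₹25,000; Paloma: ₹25,000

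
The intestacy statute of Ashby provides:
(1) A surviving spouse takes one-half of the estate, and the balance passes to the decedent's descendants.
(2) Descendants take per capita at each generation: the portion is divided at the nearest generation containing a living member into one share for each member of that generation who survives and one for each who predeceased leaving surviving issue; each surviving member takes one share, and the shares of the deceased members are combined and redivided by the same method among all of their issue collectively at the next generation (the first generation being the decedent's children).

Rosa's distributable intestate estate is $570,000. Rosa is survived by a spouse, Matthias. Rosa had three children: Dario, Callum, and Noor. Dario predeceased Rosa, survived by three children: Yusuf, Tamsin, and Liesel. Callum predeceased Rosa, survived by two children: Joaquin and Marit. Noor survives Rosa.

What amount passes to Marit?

Marit receives $38,000.

Matthias takes one-half of $570,000 = $285,000. The remaining $285,000 passes to the descendants.
The descendants' portion ($285,000) is divided at the children's generation into 3 shares of $95,000. Noor takes $95,000. The 2 shares of the deceased (Dario and Callum) are combined into a pool of $190,000.
That pool ($190,000) is divided at the grandchildren's generation equally among Yusuf, Tamsin, Liesel, Joaquin, and Marit: $38,000 each.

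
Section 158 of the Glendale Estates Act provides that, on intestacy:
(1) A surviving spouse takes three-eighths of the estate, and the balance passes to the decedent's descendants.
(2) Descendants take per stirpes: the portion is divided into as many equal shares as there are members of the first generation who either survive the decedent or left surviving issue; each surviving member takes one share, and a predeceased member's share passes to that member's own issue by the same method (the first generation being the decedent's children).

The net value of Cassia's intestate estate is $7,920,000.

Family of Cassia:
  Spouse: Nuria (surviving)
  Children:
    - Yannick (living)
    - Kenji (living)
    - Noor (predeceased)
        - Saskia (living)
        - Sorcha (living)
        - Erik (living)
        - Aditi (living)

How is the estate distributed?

Nuria takes three-eighths of $7,920,000 = $2,970,000. The remaining $4,950,000 passes to the descendants.
The descendants' portion ($4,950,000) is divided into 3 shares of $1,650,000: Yannick and Kenji each take $1,650,000; Noor's $1,650,000 share passes to Noor's issue.
Noor's share ($1,650,000) is divided into 4 shares of $412,500: Saskia, Sorcha, Erik, and Aditi each take $412,500.

Nuria: $2,970,000; Yannick: $1,650,000; Kenji: $1,650,000; Saskia: $412,500; Sorcha: $412,500; Erik: $412,500; Aditi: $412,500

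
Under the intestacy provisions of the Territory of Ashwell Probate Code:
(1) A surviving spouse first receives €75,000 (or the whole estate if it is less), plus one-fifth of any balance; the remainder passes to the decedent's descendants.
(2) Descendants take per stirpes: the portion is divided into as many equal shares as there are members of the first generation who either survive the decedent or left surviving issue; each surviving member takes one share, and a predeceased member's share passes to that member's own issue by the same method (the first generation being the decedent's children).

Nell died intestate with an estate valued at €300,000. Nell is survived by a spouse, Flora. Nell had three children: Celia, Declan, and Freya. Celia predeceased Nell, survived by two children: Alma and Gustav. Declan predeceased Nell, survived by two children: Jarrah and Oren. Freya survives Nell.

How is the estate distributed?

Flora first takes €75,000, leaving a balance of €225,000. Flora then takes one-fifth of the balance (€45,000), for a total of €120,000. The remaining €180,000 passes to the descendants.
The descendants' portion (€180,000) is divided into 3 shares of €60,000: Freya takes €60,000; Celia's €60,000 share passes to Celia's issue; Declan's €60,000 share passes to Declan's issue.
Celia's share (€60,000) is divided into 2 shares of €30,000: Alma and Gustav each take €30,000.
Declan's share (€60,000) is divided into 2 shares of €30,000: Jarrah and Oren each take €30,000.

Flora: €120,000; Alma: €30,000; Gustav: €30,000; Jarrah: €30,000; Oren: €30,000; Freya: €60,000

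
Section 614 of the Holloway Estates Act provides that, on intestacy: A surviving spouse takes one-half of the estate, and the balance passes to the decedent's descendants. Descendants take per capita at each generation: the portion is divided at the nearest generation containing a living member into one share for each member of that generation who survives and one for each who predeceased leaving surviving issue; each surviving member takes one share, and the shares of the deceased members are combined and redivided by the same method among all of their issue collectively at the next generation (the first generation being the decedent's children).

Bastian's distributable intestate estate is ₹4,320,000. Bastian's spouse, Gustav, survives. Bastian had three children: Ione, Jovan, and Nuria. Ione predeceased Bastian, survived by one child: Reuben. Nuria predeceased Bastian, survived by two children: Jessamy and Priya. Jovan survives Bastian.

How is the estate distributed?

Gustav takes one-half of ₹4,320,000 = ₹2,160,000. The remaining ₹2,160,000 passes to the descendants.
The descendants' portion (₹2,160,000) is divided at the children's generation into 3 shares of ₹720,000. Jovan takes ₹720,000. The 2 shares of the deceased (Ione and Nuria) are combined into a pool of ₹1,440,000.
That pool (₹1,440,000) is divided at the grandchildren's generation equally among Reuben, Jessamy, and Priya: ₹480,000 each.

Gustav: ₹2,160,000; Reuben: ₹480,000; Jovan: ₹720,000; Jessamy: ₹480,000; Priya: ₹480,000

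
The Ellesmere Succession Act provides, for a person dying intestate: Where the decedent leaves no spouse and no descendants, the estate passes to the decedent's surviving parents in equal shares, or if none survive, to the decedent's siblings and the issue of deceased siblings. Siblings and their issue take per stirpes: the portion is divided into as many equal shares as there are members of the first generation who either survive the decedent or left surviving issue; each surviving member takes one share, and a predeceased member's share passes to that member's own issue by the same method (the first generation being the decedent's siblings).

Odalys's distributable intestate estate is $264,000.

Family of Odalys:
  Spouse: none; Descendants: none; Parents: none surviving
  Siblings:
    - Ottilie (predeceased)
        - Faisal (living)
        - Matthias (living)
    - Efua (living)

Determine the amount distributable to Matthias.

The entire $264,000 passes to the siblings and their issue.
That amount ($264,000) is divided into 2 shares of $132,000: Efua takes $132,000; Ottilie's $132,000 share passes to Ottilie's issue.
Ottilie's share ($132,000) is divided into 2 shares of $66,000: Faisal and Matthias each take $66,000.

Matthias receives $66,000.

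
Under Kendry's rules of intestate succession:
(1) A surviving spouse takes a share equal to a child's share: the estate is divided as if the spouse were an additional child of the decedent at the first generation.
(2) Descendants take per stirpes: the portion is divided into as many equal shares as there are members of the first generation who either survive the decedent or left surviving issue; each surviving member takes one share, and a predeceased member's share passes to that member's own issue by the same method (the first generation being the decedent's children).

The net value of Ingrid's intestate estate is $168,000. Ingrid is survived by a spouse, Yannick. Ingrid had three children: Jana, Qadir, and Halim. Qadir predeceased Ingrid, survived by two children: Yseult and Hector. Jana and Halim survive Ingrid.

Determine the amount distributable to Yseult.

Yseult receives $21,000.

The spouse counts as an additional share at the children's level, so there are 4 primary shares of $42,000. Yannick takes one such share ($42,000).
The children's combined portion ($126,000) is divided into 3 shares of $42,000: Jana and Halim each take $42,000; Qadir's $42,000 share passes to Qadir's issue.
Qadir's share ($42,000) is divided into 2 shares of $21,000: Yseult and Hector each take $21,000.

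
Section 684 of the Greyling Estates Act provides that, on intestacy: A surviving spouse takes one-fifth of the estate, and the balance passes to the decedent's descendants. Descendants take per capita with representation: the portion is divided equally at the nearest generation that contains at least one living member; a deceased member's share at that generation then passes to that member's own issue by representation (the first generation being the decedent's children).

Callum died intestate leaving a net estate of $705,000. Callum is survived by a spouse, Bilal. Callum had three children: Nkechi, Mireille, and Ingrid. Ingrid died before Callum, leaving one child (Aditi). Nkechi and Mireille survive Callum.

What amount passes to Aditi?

Aditi receives $188,000.

Bilal takes one-fifth of $705,000 = $141,000. The remaining $564,000 passes to the descendants.
The descendants' portion ($564,000) is divided into 3 shares of $188,000: Nkechi and Mireille each take $188,000; Ingrid's $188,000 share passes to Ingrid's issue.
Ingrid's share ($188,000) passes entirely to Aditi.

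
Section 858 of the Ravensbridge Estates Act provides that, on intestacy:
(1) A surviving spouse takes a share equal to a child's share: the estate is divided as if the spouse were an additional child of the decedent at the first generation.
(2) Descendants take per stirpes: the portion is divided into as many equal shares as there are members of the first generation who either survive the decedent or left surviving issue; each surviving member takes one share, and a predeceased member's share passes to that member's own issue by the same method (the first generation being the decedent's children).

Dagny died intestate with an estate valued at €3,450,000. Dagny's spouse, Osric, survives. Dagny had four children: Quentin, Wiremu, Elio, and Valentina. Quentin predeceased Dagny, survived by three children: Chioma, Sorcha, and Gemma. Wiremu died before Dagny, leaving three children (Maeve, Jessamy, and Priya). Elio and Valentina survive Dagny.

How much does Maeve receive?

Maeve receives €230,000.

The spouse counts as an additional share at the children's level, so there are 5 primary shares of €690,000. Osric takes one such share (€690,000).
The children's combined portion (€2,760,000) is divided into 4 shares of €690,000: Elio and Valentina each take €690,000; Quentin's €690,000 share passes to Quentin's issue; Wiremu's €690,000 share passes to Wiremu's issue.
Quentin's share (€690,000) is divided into 3 shares of €230,000: Chioma, Sorcha, and Gemma each take €230,000.
Wiremu's share (€690,000) is divided into 3 shares of €230,000: Maeve, Jessamy, and Priya each take €230,000.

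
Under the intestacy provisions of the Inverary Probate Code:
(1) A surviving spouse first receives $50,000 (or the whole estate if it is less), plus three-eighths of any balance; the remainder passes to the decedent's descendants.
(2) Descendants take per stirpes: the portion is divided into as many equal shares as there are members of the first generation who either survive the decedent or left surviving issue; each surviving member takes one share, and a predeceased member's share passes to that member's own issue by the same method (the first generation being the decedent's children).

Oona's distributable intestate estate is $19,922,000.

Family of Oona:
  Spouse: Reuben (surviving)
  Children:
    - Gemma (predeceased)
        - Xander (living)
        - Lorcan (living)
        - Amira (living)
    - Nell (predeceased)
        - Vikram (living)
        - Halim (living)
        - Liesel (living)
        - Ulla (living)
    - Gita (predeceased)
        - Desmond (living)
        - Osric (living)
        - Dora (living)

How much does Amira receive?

Reuben first takes $50,000, leaving a balance of $19,872,000. Reuben then takes three-eighths of the balance ($7,452,000), for a total of $7,502,000. The remaining $12,420,000 passes to the descendants.
The descendants' portion ($12,420,000) is divided into 3 shares of $4,140,000: Gemma's $4,140,000 share passes to Gemma's issue; Nell's $4,140,000 share passes to Nell's issue; Gita's $4,140,000 share passes to Gita's issue.
Gemma's share ($4,140,000) is divided into 3 shares of $1,380,000: Xander, Lorcan, and Amira each take $1,380,000.
Nell's share ($4,140,000) is divided into 4 shares of $1,035,000: Vikram, Halim, Liesel, and Ulla each take $1,035,000.
Gita's share ($4,140,000) is divided into 3 shares of $1,380,000: Desmond, Osric, and Dora each take $1,380,000.

Amira receives $1,380,000.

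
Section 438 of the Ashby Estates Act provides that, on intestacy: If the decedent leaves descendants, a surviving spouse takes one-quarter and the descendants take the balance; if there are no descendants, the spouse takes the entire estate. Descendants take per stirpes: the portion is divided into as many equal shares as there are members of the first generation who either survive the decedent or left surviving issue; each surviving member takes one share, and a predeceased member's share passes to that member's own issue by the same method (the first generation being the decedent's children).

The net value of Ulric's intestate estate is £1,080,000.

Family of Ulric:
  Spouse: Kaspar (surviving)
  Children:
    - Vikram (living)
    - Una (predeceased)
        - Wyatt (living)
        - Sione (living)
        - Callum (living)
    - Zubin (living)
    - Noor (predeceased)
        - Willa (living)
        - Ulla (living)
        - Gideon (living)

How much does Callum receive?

Kaspar takes one-quarter of £1,080,000 = £270,000. The remaining £810,000 passes to the descendants.
The descendants' portion (£810,000) is divided into 4 shares of £202,500: Vikram and Zubin each take £202,500; Una's £202,500 share passes to Una's issue; Noor's £202,500 share passes to Noor's issue.
Una's share (£202,500) is divided into 3 shares of £67,500: Wyatt, Sione, and Callum each take £67,500.
Noor's share (£202,500) is divided into 3 shares of £67,500: Willa, Ulla, and Gideon each take £67,500.

Callum receives £67,500.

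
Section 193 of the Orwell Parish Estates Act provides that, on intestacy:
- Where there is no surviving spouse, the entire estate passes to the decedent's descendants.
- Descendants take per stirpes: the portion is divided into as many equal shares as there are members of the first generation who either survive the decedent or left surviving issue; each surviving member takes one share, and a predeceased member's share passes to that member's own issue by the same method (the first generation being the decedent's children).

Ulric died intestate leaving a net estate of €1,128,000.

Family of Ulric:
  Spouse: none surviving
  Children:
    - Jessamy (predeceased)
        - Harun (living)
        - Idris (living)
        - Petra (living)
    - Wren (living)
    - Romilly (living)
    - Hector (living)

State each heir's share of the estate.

Harun: €94,000; Idris: €94,000; Petra: €94,000; Wren: €282,000; Romilly: €282,000; Hector: €282,000

The entire €1,128,000 passes to the descendants.
That amount (€1,128,000) is divided into 4 shares of €282,000: Wren, Romilly, and Hector each take €282,000; Jessamy's €282,000 share passes to Jessamy's issue.
Jessamy's share (€282,000) is divided into 3 shares of €94,000: Harun, Idris, and Petra each take €94,000.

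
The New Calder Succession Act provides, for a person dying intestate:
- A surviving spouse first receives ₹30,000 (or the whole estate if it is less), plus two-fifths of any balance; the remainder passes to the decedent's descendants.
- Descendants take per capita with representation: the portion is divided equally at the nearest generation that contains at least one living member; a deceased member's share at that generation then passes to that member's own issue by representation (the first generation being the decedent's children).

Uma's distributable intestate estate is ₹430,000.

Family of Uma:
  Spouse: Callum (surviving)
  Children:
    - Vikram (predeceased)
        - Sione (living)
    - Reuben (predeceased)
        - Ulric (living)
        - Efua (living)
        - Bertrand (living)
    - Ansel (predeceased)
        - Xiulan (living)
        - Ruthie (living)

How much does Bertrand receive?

Bertrand receives ₹40,000.

Callum first takes ₹30,000, leaving a balance of ₹400,000. Callum then takes two-fifths of the balance (₹160,000), for a total of ₹190,000. The remaining ₹240,000 passes to the descendants.
No child survives, so the initial division is made at the grandchildren's generation.
The descendants' portion (₹240,000) is divided into 6 shares of ₹40,000: Sione, Ulric, Efua, Bertrand, Xiulan, and Ruthie each take ₹40,000.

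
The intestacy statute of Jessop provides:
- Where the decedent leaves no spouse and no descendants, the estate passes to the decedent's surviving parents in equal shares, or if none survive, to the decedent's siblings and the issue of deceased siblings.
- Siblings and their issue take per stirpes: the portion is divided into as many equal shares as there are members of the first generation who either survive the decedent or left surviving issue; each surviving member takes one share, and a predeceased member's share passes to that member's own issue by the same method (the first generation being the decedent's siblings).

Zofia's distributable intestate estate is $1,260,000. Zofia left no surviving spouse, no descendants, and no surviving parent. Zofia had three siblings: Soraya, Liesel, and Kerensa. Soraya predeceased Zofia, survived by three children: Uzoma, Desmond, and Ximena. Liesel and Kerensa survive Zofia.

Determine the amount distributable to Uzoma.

The entire $1,260,000 passes to the siblings and their issue.
That amount ($1,260,000) is divided into 3 shares of $420,000: Liesel and Kerensa each take $420,000; Soraya's $420,000 share passes to Soraya's issue.
Soraya's share ($420,000) is divided into 3 shares of $140,000: Uzoma, Desmond, and Ximena each take $140,000.

Uzoma receives $140,000.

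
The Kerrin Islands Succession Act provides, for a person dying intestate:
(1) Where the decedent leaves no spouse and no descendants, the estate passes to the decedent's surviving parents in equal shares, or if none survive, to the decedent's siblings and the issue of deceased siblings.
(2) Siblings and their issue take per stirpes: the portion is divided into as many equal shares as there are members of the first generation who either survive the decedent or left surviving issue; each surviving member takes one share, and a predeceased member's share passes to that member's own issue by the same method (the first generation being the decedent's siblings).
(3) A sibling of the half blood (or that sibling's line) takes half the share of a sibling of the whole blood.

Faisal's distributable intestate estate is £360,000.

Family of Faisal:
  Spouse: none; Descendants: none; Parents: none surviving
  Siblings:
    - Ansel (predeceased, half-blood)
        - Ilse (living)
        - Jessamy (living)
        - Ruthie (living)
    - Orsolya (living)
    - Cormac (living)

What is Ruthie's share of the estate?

Ruthie receives £24,000.

The entire £360,000 passes to the siblings and their issue.
Counting each half-blood sibling's line as half a unit, there are 5/2 units in £360,000, so one unit is £144,000. Whole-blood lines (Orsolya and Cormac) take £144,000 each; half-blood lines (Ansel) take £72,000 each.
Ansel's share (£72,000) is divided into 3 shares of £24,000: Ilse, Jessamy, and Ruthie each take £24,000.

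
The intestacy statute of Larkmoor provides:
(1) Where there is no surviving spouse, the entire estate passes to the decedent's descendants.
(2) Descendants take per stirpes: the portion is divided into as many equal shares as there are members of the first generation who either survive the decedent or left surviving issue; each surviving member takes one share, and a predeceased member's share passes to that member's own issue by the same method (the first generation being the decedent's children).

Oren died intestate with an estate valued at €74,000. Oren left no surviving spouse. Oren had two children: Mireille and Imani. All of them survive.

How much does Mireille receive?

The entire €74,000 passes to the descendants.
That amount (€74,000) is divided into 2 shares of €37,000: Mireille and Imani each take €37,000.

Mireille receives €37,000.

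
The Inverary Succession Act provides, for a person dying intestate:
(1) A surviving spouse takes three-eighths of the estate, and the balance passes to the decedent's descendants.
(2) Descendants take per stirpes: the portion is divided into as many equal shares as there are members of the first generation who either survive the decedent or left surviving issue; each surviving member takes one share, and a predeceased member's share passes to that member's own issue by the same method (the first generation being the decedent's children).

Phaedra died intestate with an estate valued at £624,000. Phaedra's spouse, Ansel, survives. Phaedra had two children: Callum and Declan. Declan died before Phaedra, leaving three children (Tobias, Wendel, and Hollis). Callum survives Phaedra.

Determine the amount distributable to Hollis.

Ansel takes three-eighths of £624,000 = £234,000. The remaining £390,000 passes to the descendants.
The descendants' portion (£390,000) is divided into 2 shares of £195,000: Callum takes £195,000; Declan's £195,000 share passes to Declan's issue.
Declan's share (£195,000) is divided into 3 shares of £65,000: Tobias, Wendel, and Hollis each take £65,000.

Hollis receives £65,000.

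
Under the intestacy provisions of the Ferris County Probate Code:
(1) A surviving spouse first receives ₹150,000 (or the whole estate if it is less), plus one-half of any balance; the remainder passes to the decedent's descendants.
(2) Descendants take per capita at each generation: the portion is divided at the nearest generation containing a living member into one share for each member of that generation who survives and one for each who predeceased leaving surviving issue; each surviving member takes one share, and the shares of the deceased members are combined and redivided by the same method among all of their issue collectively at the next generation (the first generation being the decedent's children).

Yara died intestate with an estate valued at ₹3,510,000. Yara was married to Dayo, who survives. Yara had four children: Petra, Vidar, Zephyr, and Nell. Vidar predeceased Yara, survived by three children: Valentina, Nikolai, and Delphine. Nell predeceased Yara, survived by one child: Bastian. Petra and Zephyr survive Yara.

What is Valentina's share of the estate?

Dayo first takes ₹150,000, leaving a balance of ₹3,360,000. Dayo then takes one-half of the balance (₹1,680,000), for a total of ₹1,830,000. The remaining ₹1,680,000 passes to the descendants.
The descendants' portion (₹1,680,000) is divided at the children's generation into 4 shares of ₹420,000. Petra and Zephyr each take ₹420,000. The 2 shares of the deceased (Vidar and Nell) are combined into a pool of ₹840,000.
That pool (₹840,000) is divided at the grandchildren's generation equally among Valentina, Nikolai, Delphine, and Bastian: ₹210,000 each.

Valentina receives ₹210,000.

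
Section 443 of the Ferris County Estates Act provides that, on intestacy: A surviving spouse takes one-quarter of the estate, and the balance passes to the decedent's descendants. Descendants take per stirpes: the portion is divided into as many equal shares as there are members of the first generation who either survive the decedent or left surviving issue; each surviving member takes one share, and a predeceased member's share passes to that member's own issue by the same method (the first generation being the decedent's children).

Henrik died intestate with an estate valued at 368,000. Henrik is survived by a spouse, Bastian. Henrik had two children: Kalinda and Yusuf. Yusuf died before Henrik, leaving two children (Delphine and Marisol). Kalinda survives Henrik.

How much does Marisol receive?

Marisol receives 69,000.

Bastian takes one-quarter of 368,000 = 92,000. The remaining 276,000 passes to the descendants.
The descendants' portion (276,000) is divided into 2 shares of 138,000: Kalinda takes 138,000; Yusuf's 138,000 share passes to Yusuf's issue.
Yusuf's share (138,000) is divided into 2 shares of 69,000: Delphine and Marisol each take 69,000.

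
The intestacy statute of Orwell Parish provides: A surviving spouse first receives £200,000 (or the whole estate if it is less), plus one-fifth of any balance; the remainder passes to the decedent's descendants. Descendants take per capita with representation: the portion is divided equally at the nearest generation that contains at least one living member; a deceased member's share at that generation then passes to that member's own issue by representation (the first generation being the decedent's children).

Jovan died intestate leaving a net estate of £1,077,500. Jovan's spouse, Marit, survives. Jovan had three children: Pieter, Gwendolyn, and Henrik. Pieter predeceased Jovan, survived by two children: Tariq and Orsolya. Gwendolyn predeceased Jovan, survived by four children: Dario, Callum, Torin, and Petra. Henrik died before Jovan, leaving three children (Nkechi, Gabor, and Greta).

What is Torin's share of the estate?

Marit first takes £200,000, leaving a balance of £877,500. Marit then takes one-fifth of the balance (£175,500), for a total of £375,500. The remaining £702,000 passes to the descendants.
No child survives, so the initial division is made at the grandchildren's generation.
The descendants' portion (£702,000) is divided into 9 shares of £78,000: Tariq, Orsolya, Dario, Callum, Torin, Petra, Nkechi, Gabor, and Greta each take £78,000.

Torin receives £78,000.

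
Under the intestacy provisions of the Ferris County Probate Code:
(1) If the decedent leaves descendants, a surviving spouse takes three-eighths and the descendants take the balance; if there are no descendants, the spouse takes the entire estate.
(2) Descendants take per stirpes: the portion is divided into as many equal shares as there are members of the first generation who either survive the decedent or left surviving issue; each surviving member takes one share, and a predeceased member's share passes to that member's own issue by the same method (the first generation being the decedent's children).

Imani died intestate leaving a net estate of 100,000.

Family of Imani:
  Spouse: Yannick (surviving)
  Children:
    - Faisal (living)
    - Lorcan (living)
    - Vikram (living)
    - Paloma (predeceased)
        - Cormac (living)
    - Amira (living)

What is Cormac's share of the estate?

Yannick takes three-eighths of 100,000 = 37,500. The remaining 62,500 passes to the descendants.
The descendants' portion (62,500) is divided into 5 shares of 12,500: Faisal, Lorcan, Vikram, and Amira each take 12,500; Paloma's 12,500 share passes to Paloma's issue.
Paloma's share (12,500) passes entirely to Cormac.

Cormac receives 12,500.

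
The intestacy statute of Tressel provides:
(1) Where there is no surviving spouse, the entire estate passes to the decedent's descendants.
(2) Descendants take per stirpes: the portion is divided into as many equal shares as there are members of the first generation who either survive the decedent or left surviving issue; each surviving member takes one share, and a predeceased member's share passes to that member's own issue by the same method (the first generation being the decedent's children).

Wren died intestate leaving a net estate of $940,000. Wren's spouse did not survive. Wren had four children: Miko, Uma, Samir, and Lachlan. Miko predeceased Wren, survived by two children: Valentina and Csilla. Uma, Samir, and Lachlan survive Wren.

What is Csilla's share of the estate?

The entire $940,000 passes to the descendants.
That amount ($940,000) is divided into 4 shares of $235,000: Uma, Samir, and Lachlan each take $235,000; Miko's $235,000 share passes to Miko's issue.
Miko's share ($235,000) is divided into 2 shares of $117,500: Valentina and Csilla each take $117,500.

Csilla receives $117,500.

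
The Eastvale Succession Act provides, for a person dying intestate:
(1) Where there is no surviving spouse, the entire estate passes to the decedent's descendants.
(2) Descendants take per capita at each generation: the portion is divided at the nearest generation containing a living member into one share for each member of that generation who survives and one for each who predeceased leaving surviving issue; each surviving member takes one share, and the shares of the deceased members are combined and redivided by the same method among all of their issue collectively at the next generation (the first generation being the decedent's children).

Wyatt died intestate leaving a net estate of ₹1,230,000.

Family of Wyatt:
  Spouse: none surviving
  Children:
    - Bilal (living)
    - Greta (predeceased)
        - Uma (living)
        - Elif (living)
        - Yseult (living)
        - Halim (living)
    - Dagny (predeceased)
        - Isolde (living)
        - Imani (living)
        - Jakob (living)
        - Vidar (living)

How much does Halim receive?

Halim receives ₹102,500.

The entire ₹1,230,000 passes to the descendants.
That amount (₹1,230,000) is divided at the children's generation into 3 shares of ₹410,000. Bilal takes ₹410,000. The 2 shares of the deceased (Greta and Dagny) are combined into a pool of ₹820,000.
That pool (₹820,000) is divided at the grandchildren's generation equally among Uma, Elif, Yseult, Halim, Isolde, Imani, Jakob, and Vidar: ₹102,500 each.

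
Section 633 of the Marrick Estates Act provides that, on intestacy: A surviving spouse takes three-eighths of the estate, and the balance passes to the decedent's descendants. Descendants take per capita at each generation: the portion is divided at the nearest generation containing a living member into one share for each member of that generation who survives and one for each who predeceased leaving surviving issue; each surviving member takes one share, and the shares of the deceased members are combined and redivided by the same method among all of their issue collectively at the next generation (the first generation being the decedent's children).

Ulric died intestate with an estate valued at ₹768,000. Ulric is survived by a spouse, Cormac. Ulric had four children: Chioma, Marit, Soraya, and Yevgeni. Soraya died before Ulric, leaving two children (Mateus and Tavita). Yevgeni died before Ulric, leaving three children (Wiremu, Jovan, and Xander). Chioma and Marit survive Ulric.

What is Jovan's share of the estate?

Cormac takes three-eighths of ₹768,000 = ₹288,000. The remaining ₹480,000 passes to the descendants.
The descendants' portion (₹480,000) is divided at the children's generation into 4 shares of ₹120,000. Chioma and Marit each take ₹120,000. The 2 shares of the deceased (Soraya and Yevgeni) are combined into a pool of ₹240,000.
That pool (₹240,000) is divided at the grandchildren's generation equally among Mateus, Tavita, Wiremu, Jovan, and Xander: ₹48,000 each.

Jovan receives ₹48,000.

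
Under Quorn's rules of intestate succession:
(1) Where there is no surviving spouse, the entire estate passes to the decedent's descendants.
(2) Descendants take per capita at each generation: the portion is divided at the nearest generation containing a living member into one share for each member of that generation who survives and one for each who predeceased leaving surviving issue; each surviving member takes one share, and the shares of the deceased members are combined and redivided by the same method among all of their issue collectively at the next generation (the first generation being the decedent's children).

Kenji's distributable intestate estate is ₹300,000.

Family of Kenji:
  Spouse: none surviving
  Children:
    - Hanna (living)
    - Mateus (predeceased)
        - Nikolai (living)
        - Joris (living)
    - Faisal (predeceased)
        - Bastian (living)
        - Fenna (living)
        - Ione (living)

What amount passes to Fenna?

Fenna receives ₹40,000.

The entire ₹300,000 passes to the descendants.
That amount (₹300,000) is divided at the children's generation into 3 shares of ₹100,000. Hanna takes ₹100,000. The 2 shares of the deceased (Mateus and Faisal) are combined into a pool of ₹200,000.
That pool (₹200,000) is divided at the grandchildren's generation equally among Nikolai, Joris, Bastian, Fenna, and Ione: ₹40,000 each.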